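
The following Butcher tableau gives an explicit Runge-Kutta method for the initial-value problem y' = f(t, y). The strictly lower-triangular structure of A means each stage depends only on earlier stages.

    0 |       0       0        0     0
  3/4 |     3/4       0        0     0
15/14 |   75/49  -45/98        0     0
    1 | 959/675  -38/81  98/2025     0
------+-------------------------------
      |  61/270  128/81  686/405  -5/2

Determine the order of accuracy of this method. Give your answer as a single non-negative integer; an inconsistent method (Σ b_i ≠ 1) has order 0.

4

b = (61/270, 128/81, 686/405, -5/2)
c = (0, 3/4, 15/14, 1)
Ac = (0, 0, -135/392, -3/10)
Σ b_i: 61/270·1 + 128/81·1 + 686/405·1 + (-5/2)·1 = 1 ✓
b·c: 128/81·3/4 + 686/405·15/14 + (-5/2)·1 = 1/2 ✓
b·c²: 128/81·9/16 + 686/405·225/196 + (-5/2)·1 = 1/3 ✓
b·Ac: 686/405·(-135/392) + (-5/2)·(-3/10) = 1/6 ✓
b·c³: 128/81·27/64 + 686/405·3375/2744 + (-5/2)·1 = 1/4 ✓
b·(c∘Ac): 686/405·(-2025/5488) + (-5/2)·(-3/10) = 1/8 ✓
b·Ac²: 686/405·(-405/1568) + (-5/2)·(-5/24) = 1/12 ✓
b·A²c: (-5/2)·(-1/60) = 1/24 ✓; 4 stages ⇒ order 4.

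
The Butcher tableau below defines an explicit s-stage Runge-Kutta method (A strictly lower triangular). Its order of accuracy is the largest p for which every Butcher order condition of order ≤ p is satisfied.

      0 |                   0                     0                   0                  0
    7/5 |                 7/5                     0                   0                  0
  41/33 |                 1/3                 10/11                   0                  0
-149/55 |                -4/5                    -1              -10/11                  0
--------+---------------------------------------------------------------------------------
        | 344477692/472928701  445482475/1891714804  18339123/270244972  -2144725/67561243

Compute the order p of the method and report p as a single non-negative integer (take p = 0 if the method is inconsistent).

b = (344477692/472928701, 445482475/1891714804, 18339123/270244972, -2144725/67561243)
c = (0, 7/5, 41/33, -149/55)
Ac = (0, 0, 14/11, -4591/1815)
Σ b_i: 344477692/472928701·1 + 445482475/1891714804·1 + 18339123/270244972·1 + (-2144725/67561243)·1 = 1 ✓
b·c: 445482475/1891714804·7/5 + 18339123/270244972·41/33 + (-2144725/67561243)·(-149/55) = 1/2 ✓
b·c²: 445482475/1891714804·49/25 + 18339123/270244972·1681/1089 + (-2144725/67561243)·22201/3025 = 1/3 ✓
b·Ac: 18339123/270244972·14/11 + (-2144725/67561243)·(-4591/1815) = 1/6 ✓
b·c³: 445482475/1891714804·343/125 + 18339123/270244972·68921/35937 + (-2144725/67561243)·(-3307949/166375) = 18828329893/13377126114 ≠ 1/4 ⇒ order 3.
b·(c∘Ac): 18339123/270244972·574/363 + (-2144725/67561243)·684059/99825 = -491511271/4459042038 ≠ 1/8
b·Ac²: 18339123/270244972·98/55 + (-2144725/67561243)·(-1007221/299475) = 15228750133/66885630570 ≠ 1/12
b·A²c: (-2144725/67561243)·(-140/121) = 2481500/67561243 ≠ 1/24

3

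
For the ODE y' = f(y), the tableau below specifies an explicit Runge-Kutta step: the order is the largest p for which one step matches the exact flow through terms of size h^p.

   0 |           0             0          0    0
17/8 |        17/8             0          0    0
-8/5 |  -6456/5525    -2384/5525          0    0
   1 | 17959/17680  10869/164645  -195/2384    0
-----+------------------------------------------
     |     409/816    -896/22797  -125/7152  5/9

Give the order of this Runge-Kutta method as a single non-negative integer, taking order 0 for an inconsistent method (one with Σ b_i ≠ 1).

b = (409/816, -896/22797, -125/7152, 5/9)
c = (0, 17/8, -8/5, 1)
Ac = (0, 0, -298/325, 141/520)
Σ b_i: 409/816·1 + (-896/22797)·1 + (-125/7152)·1 + 5/9·1 = 1 ✓
b·c: (-896/22797)·17/8 + (-125/7152)·(-8/5) + 5/9·1 = 1/2 ✓
b·c²: (-896/22797)·289/64 + (-125/7152)·64/25 + 5/9·1 = 1/3 ✓
b·Ac: (-125/7152)·(-298/325) + 5/9·141/520 = 1/6 ✓
b·c³: (-896/22797)·4913/512 + (-125/7152)·(-512/125) + 5/9·1 = 1/4 ✓
b·(c∘Ac): (-125/7152)·2384/1625 + 5/9·141/520 = 1/8 ✓
b·Ac²: (-125/7152)·(-2533/1300) + 5/9·369/4160 = 1/12 ✓
b·A²c: 5/9·3/40 = 1/24 ✓; 4 stages ⇒ order 4.

4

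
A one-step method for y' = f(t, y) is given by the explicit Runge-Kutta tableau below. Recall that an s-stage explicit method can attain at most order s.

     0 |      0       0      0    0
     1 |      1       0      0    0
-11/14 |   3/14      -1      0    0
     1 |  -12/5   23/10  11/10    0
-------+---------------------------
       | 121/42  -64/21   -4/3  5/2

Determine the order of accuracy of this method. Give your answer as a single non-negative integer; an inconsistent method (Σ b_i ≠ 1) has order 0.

b = (121/42, -64/21, -4/3, 5/2)
c = (0, 1, -11/14, 1)
Ac = (0, 0, -1, 201/140)
Σ b_i: 121/42·1 + (-64/21)·1 + (-4/3)·1 + 5/2·1 = 1 ✓
b·c: (-64/21)·1 + (-4/3)·(-11/14) + 5/2·1 = 1/2 ✓
b·c²: (-64/21)·1 + (-4/3)·121/196 + 5/2·1 = -403/294 ≠ 1/3 ⇒ order 2.
b·Ac: (-4/3)·(-1) + 5/2·201/140 = 827/168 ≠ 1/6

2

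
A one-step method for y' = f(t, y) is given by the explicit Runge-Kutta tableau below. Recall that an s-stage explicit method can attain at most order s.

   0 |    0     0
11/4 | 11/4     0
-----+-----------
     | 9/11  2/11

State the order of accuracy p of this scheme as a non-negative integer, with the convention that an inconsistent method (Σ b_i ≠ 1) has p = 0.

2

b = (9/11, 2/11)
c = (0, 11/4)
Σ b_i: 9/11·1 + 2/11·1 = 1 ✓
b·c: 2/11·11/4 = 1/2 ✓; 2 stages ⇒ order 2.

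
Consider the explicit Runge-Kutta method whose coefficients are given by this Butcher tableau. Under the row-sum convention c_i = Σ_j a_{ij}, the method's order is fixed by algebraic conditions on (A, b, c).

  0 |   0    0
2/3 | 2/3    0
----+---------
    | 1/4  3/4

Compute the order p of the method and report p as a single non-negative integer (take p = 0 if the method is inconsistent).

2

b = (1/4, 3/4)
c = (0, 2/3)
Σ b_i: 1/4·1 + 3/4·1 = 1 ✓
b·c: 3/4·2/3 = 1/2 ✓; 2 stages ⇒ order 2.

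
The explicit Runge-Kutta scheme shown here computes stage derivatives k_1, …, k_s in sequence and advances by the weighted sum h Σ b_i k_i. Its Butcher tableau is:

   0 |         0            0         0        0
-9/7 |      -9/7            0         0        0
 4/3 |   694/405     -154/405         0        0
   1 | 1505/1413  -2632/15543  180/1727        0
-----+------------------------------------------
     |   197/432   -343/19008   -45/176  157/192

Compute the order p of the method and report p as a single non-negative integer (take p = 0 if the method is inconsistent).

b = (197/432, -343/19008, -45/176, 157/192)
c = (0, -9/7, 4/3, 1)
Ac = (0, 0, 22/45, 56/157)
Σ b_i: 197/432·1 + (-343/19008)·1 + (-45/176)·1 + 157/192·1 = 1 ✓
b·c: (-343/19008)·(-9/7) + (-45/176)·4/3 + 157/192·1 = 1/2 ✓
b·c²: (-343/19008)·81/49 + (-45/176)·16/9 + 157/192·1 = 1/3 ✓
b·Ac: (-45/176)·22/45 + 157/192·56/157 = 1/6 ✓
b·c³: (-343/19008)·(-729/343) + (-45/176)·64/27 + 157/192·1 = 1/4 ✓
b·(c∘Ac): (-45/176)·88/135 + 157/192·56/157 = 1/8 ✓
b·Ac²: (-45/176)·(-22/35) + 157/192·(-104/1099) = 1/12 ✓
b·A²c: 157/192·8/157 = 1/24 ✓; 4 stages ⇒ order 4.

4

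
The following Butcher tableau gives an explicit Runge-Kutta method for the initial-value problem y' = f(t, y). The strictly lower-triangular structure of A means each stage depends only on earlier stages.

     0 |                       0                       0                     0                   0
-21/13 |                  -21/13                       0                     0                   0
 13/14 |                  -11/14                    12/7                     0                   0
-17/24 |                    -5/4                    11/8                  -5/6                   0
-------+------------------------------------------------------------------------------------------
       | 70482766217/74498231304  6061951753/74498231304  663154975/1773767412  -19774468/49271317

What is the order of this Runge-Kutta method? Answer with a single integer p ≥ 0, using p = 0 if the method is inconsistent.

b = (70482766217/74498231304, 6061951753/74498231304, 663154975/1773767412, -19774468/49271317)
c = (0, -21/13, 13/14, -17/24)
Ac = (0, 0, -36/13, -6541/2184)
Σ b_i: 70482766217/74498231304·1 + 6061951753/74498231304·1 + 663154975/1773767412·1 + (-19774468/49271317)·1 = 1 ✓
b·c: 6061951753/74498231304·(-21/13) + 663154975/1773767412·13/14 + (-19774468/49271317)·(-17/24) = 1/2 ✓
b·c²: 6061951753/74498231304·441/169 + 663154975/1773767412·169/196 + (-19774468/49271317)·289/576 = 1/3 ✓
b·Ac: 663154975/1773767412·(-36/13) + (-19774468/49271317)·(-6541/2184) = 1/6 ✓
b·c³: 6061951753/74498231304·(-9261/2197) + 663154975/1773767412·2197/2744 + (-19774468/49271317)·(-4913/13824) = 1533660377999/15495632111232 ≠ 1/4 ⇒ order 3.
b·(c∘Ac): 663154975/1773767412·(-18/7) + (-19774468/49271317)·111197/52416 = -167204062307/92235905424 ≠ 1/8
b·Ac²: 663154975/1773767412·756/169 + (-19774468/49271317)·142573/49686 = 7005569173/13451069541 ≠ 1/12
b·A²c: (-19774468/49271317)·30/13 = -593234040/640527121 ≠ 1/24

3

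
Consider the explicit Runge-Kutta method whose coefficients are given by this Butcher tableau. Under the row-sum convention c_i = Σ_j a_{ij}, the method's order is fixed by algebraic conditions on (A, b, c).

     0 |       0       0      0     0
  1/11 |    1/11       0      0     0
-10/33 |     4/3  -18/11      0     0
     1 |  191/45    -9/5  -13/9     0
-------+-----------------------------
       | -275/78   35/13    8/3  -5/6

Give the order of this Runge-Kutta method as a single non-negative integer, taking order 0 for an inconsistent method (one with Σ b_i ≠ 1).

b = (-275/78, 35/13, 8/3, -5/6)
c = (0, 1/11, -10/33, 1)
Ac = (0, 0, -18/121, 37/135)
Σ b_i: (-275/78)·1 + 35/13·1 + 8/3·1 + (-5/6)·1 = 1 ✓
b·c: 35/13·1/11 + 8/3·(-10/33) + (-5/6)·1 = -3595/2574 ≠ 1/2 ⇒ order 1.

1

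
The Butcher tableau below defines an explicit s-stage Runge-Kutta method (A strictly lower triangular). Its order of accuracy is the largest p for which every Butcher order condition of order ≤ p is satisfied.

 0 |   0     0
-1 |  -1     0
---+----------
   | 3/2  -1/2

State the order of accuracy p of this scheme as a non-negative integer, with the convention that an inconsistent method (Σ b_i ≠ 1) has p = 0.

b = (3/2, -1/2)
c = (0, -1)
Σ b_i: 3/2·1 + (-1/2)·1 = 1 ✓
b·c: (-1/2)·(-1) = 1/2 ✓; 2 stages ⇒ order 2.

2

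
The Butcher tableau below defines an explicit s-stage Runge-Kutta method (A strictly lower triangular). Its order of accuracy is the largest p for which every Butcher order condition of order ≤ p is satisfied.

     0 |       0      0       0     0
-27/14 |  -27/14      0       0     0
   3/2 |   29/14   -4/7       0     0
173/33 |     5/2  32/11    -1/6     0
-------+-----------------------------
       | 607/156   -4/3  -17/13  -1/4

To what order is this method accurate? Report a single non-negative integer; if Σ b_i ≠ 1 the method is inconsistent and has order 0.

1

b = (607/156, -4/3, -17/13, -1/4)
c = (0, -27/14, 3/2, 173/33)
Ac = (0, 0, 54/49, -1805/308)
Σ b_i: 607/156·1 + (-4/3)·1 + (-17/13)·1 + (-1/4)·1 = 1 ✓
b·c: (-4/3)·(-27/14) + (-17/13)·3/2 + (-1/4)·173/33 = -8417/12012 ≠ 1/2 ⇒ order 1.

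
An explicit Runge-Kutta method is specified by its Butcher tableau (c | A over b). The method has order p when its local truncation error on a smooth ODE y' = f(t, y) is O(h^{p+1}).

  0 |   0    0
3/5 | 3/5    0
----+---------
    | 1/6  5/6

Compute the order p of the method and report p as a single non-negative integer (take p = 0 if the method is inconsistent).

2

b = (1/6, 5/6)
c = (0, 3/5)
Σ b_i: 1/6·1 + 5/6·1 = 1 ✓
b·c: 5/6·3/5 = 1/2 ✓; 2 stages ⇒ order 2.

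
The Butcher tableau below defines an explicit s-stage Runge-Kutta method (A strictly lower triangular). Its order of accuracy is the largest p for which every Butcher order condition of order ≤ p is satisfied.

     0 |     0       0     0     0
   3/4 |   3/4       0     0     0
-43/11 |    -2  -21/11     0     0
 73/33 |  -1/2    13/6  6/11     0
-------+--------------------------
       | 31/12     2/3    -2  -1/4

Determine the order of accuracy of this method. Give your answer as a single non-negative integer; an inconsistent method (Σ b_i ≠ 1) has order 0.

b = (31/12, 2/3, -2, -1/4)
c = (0, 3/4, -43/11, 73/33)
Ac = (0, 0, -63/44, -491/968)
Σ b_i: 31/12·1 + 2/3·1 + (-2)·1 + (-1/4)·1 = 1 ✓
b·c: 2/3·3/4 + (-2)·(-43/11) + (-1/4)·73/33 = 1025/132 ≠ 1/2 ⇒ order 1.

1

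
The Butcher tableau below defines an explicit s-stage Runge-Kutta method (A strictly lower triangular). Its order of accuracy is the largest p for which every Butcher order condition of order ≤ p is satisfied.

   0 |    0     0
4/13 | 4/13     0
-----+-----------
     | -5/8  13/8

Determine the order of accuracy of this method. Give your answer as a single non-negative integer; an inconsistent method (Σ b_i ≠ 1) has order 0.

2

b = (-5/8, 13/8)
c = (0, 4/13)
Σ b_i: (-5/8)·1 + 13/8·1 = 1 ✓
b·c: 13/8·4/13 = 1/2 ✓; 2 stages ⇒ order 2.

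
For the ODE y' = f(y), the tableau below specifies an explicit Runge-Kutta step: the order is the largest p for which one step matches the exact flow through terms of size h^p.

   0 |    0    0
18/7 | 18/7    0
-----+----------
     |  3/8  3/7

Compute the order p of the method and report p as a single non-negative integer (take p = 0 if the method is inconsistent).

b = (3/8, 3/7)
c = (0, 18/7)
Σ b_i: 3/8·1 + 3/7·1 = 45/56 ≠ 1 ⇒ order 0.

0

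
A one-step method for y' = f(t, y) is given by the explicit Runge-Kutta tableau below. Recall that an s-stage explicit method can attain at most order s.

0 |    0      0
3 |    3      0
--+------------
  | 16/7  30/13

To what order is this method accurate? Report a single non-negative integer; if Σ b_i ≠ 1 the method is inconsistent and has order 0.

0

b = (16/7, 30/13)
c = (0, 3)
Σ b_i: 16/7·1 + 30/13·1 = 418/91 ≠ 1 ⇒ order 0.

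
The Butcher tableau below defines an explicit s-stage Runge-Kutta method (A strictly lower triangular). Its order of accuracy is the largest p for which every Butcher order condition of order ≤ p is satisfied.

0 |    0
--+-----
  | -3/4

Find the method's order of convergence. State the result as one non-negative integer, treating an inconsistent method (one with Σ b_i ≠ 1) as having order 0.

0

b = (-3/4)
c = (0)
Σ b_i: (-3/4)·1 = -3/4 ≠ 1 ⇒ order 0.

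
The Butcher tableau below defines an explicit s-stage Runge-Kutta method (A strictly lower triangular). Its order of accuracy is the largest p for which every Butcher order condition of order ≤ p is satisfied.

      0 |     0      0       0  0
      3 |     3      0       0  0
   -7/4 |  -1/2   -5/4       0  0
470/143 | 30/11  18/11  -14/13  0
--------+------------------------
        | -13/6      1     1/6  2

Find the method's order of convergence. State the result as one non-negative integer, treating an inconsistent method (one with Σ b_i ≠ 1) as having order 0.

1

b = (-13/6, 1, 1/6, 2)
c = (0, 3, -7/4, 470/143)
Ac = (0, 0, -15/4, 1943/286)
Σ b_i: (-13/6)·1 + 1·1 + 1/6·1 + 2·1 = 1 ✓
b·c: 1·3 + 1/6·(-7/4) + 2·470/143 = 31855/3432 ≠ 1/2 ⇒ order 1.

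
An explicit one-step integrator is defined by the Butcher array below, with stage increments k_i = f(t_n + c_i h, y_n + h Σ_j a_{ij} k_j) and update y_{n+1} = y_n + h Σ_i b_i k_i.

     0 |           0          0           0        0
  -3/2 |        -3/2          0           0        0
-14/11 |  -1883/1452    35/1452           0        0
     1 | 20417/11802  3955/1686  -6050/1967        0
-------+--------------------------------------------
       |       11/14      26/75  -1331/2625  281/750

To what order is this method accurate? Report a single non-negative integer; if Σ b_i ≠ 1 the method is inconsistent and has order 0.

b = (11/14, 26/75, -1331/2625, 281/750)
c = (0, -3/2, -14/11, 1)
Ac = (0, 0, -35/968, 445/1124)
Σ b_i: 11/14·1 + 26/75·1 + (-1331/2625)·1 + 281/750·1 = 1 ✓
b·c: 26/75·(-3/2) + (-1331/2625)·(-14/11) + 281/750·1 = 1/2 ✓
b·c²: 26/75·9/4 + (-1331/2625)·196/121 + 281/750·1 = 1/3 ✓
b·Ac: (-1331/2625)·(-35/968) + 281/750·445/1124 = 1/6 ✓
b·c³: 26/75·(-27/8) + (-1331/2625)·(-2744/1331) + 281/750·1 = 1/4 ✓
b·(c∘Ac): (-1331/2625)·245/5324 + 281/750·445/1124 = 1/8 ✓
b·Ac²: (-1331/2625)·105/1936 + 281/750·665/2248 = 1/12 ✓
b·A²c: 281/750·125/1124 = 1/24 ✓; 4 stages ⇒ order 4.

4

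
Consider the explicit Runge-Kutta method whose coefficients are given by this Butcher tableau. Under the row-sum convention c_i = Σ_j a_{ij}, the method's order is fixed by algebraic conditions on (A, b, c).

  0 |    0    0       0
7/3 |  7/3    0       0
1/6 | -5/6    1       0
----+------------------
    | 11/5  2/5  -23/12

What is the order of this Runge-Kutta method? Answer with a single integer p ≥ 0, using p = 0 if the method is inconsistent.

0

b = (11/5, 2/5, -23/12)
c = (0, 7/3, 1/6)
Ac = (0, 0, 7/3)
Σ b_i: 11/5·1 + 2/5·1 + (-23/12)·1 = 41/60 ≠ 1 ⇒ order 0.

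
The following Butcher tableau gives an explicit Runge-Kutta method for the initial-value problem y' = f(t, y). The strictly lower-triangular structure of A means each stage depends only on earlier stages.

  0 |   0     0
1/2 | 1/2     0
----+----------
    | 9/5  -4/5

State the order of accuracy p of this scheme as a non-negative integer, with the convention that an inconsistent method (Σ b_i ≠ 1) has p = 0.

1

b = (9/5, -4/5)
c = (0, 1/2)
Σ b_i: 9/5·1 + (-4/5)·1 = 1 ✓
b·c: (-4/5)·1/2 = -2/5 ≠ 1/2 ⇒ order 1.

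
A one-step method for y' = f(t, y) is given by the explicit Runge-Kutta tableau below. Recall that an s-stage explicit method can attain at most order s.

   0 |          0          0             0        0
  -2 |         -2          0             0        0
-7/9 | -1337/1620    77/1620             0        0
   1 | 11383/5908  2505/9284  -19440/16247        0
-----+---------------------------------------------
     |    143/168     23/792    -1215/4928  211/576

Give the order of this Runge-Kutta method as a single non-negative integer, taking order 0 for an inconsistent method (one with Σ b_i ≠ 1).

b = (143/168, 23/792, -1215/4928, 211/576)
c = (0, -2, -7/9, 1)
Ac = (0, 0, -77/810, 165/422)
Σ b_i: 143/168·1 + 23/792·1 + (-1215/4928)·1 + 211/576·1 = 1 ✓
b·c: 23/792·(-2) + (-1215/4928)·(-7/9) + 211/576·1 = 1/2 ✓
b·c²: 23/792·4 + (-1215/4928)·49/81 + 211/576·1 = 1/3 ✓
b·Ac: (-1215/4928)·(-77/810) + 211/576·165/422 = 1/6 ✓
b·c³: 23/792·(-8) + (-1215/4928)·(-343/729) + 211/576·1 = 1/4 ✓
b·(c∘Ac): (-1215/4928)·539/7290 + 211/576·165/422 = 1/8 ✓
b·Ac²: (-1215/4928)·77/405 + 211/576·75/211 = 1/12 ✓
b·A²c: 211/576·24/211 = 1/24 ✓; 4 stages ⇒ order 4.

4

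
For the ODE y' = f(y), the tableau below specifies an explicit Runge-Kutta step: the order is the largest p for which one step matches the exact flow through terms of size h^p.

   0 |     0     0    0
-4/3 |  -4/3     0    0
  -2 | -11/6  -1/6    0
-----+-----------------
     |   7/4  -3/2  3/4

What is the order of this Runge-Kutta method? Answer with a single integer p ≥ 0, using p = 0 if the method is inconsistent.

3

b = (7/4, -3/2, 3/4)
c = (0, -4/3, -2)
Ac = (0, 0, 2/9)
Σ b_i: 7/4·1 + (-3/2)·1 + 3/4·1 = 1 ✓
b·c: (-3/2)·(-4/3) + 3/4·(-2) = 1/2 ✓
b·c²: (-3/2)·16/9 + 3/4·4 = 1/3 ✓
b·Ac: 3/4·2/9 = 1/6 ✓; 3 stages ⇒ order 3.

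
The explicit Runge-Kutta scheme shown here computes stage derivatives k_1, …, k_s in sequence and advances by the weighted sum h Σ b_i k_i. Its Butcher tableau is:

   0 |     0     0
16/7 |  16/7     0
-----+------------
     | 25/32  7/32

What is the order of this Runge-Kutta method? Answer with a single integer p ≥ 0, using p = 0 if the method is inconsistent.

2

b = (25/32, 7/32)
c = (0, 16/7)
Σ b_i: 25/32·1 + 7/32·1 = 1 ✓
b·c: 7/32·16/7 = 1/2 ✓; 2 stages ⇒ order 2.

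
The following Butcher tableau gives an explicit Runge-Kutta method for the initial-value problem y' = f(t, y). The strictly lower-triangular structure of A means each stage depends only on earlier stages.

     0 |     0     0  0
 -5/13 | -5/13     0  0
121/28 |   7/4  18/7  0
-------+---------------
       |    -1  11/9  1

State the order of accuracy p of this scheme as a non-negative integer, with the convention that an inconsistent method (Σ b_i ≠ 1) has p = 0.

0

b = (-1, 11/9, 1)
c = (0, -5/13, 121/28)
Ac = (0, 0, -90/91)
Σ b_i: (-1)·1 + 11/9·1 + 1·1 = 11/9 ≠ 1 ⇒ order 0.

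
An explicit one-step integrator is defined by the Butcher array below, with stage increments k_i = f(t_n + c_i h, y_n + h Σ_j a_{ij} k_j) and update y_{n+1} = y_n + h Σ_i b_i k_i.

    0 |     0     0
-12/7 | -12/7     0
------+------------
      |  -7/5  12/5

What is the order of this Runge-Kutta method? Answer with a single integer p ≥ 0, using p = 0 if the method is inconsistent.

b = (-7/5, 12/5)
c = (0, -12/7)
Σ b_i: (-7/5)·1 + 12/5·1 = 1 ✓
b·c: 12/5·(-12/7) = -144/35 ≠ 1/2 ⇒ order 1.

1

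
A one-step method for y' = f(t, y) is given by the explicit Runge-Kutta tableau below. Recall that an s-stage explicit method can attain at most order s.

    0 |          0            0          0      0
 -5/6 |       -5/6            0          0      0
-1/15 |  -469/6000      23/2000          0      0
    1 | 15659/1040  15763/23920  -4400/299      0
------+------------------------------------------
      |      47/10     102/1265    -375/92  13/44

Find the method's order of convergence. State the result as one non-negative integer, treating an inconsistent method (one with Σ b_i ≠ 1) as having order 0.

4

b = (47/10, 102/1265, -375/92, 13/44)
c = (0, -5/6, -1/15, 1)
Ac = (0, 0, -23/2400, 539/1248)
Σ b_i: 47/10·1 + 102/1265·1 + (-375/92)·1 + 13/44·1 = 1 ✓
b·c: 102/1265·(-5/6) + (-375/92)·(-1/15) + 13/44·1 = 1/2 ✓
b·c²: 102/1265·25/36 + (-375/92)·1/225 + 13/44·1 = 1/3 ✓
b·Ac: (-375/92)·(-23/2400) + 13/44·539/1248 = 1/6 ✓
b·c³: 102/1265·(-125/216) + (-375/92)·(-1/3375) + 13/44·1 = 1/4 ✓
b·(c∘Ac): (-375/92)·23/36000 + 13/44·539/1248 = 1/8 ✓
b·Ac²: (-375/92)·23/2880 + 13/44·979/2496 = 1/12 ✓
b·A²c: 13/44·11/78 = 1/24 ✓; 4 stages ⇒ order 4.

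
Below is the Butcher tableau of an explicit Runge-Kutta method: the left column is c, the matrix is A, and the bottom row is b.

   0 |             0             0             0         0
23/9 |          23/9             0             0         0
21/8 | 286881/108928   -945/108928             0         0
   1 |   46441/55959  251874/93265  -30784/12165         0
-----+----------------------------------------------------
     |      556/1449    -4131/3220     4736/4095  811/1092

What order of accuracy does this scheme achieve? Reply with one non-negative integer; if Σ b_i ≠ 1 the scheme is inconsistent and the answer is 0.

4

b = (556/1449, -4131/3220, 4736/4095, 811/1092)
c = (0, 23/9, 21/8, 1)
Ac = (0, 0, -105/4736, 210/811)
Σ b_i: 556/1449·1 + (-4131/3220)·1 + 4736/4095·1 + 811/1092·1 = 1 ✓
b·c: (-4131/3220)·23/9 + 4736/4095·21/8 + 811/1092·1 = 1/2 ✓
b·c²: (-4131/3220)·529/81 + 4736/4095·441/64 + 811/1092·1 = 1/3 ✓
b·Ac: 4736/4095·(-105/4736) + 811/1092·210/811 = 1/6 ✓
b·c³: (-4131/3220)·12167/729 + 4736/4095·9261/512 + 811/1092·1 = 1/4 ✓
b·(c∘Ac): 4736/4095·(-2205/37888) + 811/1092·210/811 = 1/8 ✓
b·Ac²: 4736/4095·(-805/14208) + 811/1092·1463/7299 = 1/12 ✓
b·A²c: 811/1092·91/1622 = 1/24 ✓; 4 stages ⇒ order 4.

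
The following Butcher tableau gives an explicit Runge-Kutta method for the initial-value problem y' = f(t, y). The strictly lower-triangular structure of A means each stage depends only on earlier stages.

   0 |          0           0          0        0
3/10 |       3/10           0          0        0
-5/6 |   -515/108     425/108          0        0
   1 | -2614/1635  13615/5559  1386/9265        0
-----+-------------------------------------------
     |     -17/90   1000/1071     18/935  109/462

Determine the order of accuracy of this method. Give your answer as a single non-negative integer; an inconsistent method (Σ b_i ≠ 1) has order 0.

4

b = (-17/90, 1000/1071, 18/935, 109/462)
c = (0, 3/10, -5/6, 1)
Ac = (0, 0, 85/72, 133/218)
Σ b_i: (-17/90)·1 + 1000/1071·1 + 18/935·1 + 109/462·1 = 1 ✓
b·c: 1000/1071·3/10 + 18/935·(-5/6) + 109/462·1 = 1/2 ✓
b·c²: 1000/1071·9/100 + 18/935·25/36 + 109/462·1 = 1/3 ✓
b·Ac: 18/935·85/72 + 109/462·133/218 = 1/6 ✓
b·c³: 1000/1071·27/1000 + 18/935·(-125/216) + 109/462·1 = 1/4 ✓
b·(c∘Ac): 18/935·(-425/432) + 109/462·133/218 = 1/8 ✓
b·Ac²: 18/935·17/48 + 109/462·707/2180 = 1/12 ✓
b·A²c: 109/462·77/436 = 1/24 ✓; 4 stages ⇒ order 4.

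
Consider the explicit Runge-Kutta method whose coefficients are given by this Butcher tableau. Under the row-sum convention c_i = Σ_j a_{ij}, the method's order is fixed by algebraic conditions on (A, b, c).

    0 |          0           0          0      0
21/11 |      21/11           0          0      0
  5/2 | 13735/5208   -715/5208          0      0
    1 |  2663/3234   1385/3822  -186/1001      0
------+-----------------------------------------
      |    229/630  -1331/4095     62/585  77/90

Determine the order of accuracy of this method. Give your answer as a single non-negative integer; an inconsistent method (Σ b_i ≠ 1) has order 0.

b = (229/630, -1331/4095, 62/585, 77/90)
c = (0, 21/11, 5/2, 1)
Ac = (0, 0, -65/248, 5/22)
Σ b_i: 229/630·1 + (-1331/4095)·1 + 62/585·1 + 77/90·1 = 1 ✓
b·c: (-1331/4095)·21/11 + 62/585·5/2 + 77/90·1 = 1/2 ✓
b·c²: (-1331/4095)·441/121 + 62/585·25/4 + 77/90·1 = 1/3 ✓
b·Ac: 62/585·(-65/248) + 77/90·5/22 = 1/6 ✓
b·c³: (-1331/4095)·9261/1331 + 62/585·125/8 + 77/90·1 = 1/4 ✓
b·(c∘Ac): 62/585·(-325/496) + 77/90·5/22 = 1/8 ✓
b·Ac²: 62/585·(-1365/2728) + 77/90·135/847 = 1/12 ✓
b·A²c: 77/90·15/308 = 1/24 ✓; 4 stages ⇒ order 4.

4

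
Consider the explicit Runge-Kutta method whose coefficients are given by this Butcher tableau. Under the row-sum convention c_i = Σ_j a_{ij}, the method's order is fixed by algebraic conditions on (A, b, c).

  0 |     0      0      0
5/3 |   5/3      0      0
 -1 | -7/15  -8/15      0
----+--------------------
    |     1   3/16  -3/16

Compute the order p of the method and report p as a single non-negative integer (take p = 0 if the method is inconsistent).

3

b = (1, 3/16, -3/16)
c = (0, 5/3, -1)
Ac = (0, 0, -8/9)
Σ b_i: 1·1 + 3/16·1 + (-3/16)·1 = 1 ✓
b·c: 3/16·5/3 + (-3/16)·(-1) = 1/2 ✓
b·c²: 3/16·25/9 + (-3/16)·1 = 1/3 ✓
b·Ac: (-3/16)·(-8/9) = 1/6 ✓; 3 stages ⇒ order 3.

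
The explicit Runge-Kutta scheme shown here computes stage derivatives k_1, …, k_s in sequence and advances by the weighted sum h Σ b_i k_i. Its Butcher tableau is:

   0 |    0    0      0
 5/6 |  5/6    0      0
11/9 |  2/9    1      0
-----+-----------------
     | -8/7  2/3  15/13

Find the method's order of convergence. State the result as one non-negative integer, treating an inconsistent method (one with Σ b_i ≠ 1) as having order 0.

b = (-8/7, 2/3, 15/13)
c = (0, 5/6, 11/9)
Ac = (0, 0, 5/6)
Σ b_i: (-8/7)·1 + 2/3·1 + 15/13·1 = 185/273 ≠ 1 ⇒ order 0.

0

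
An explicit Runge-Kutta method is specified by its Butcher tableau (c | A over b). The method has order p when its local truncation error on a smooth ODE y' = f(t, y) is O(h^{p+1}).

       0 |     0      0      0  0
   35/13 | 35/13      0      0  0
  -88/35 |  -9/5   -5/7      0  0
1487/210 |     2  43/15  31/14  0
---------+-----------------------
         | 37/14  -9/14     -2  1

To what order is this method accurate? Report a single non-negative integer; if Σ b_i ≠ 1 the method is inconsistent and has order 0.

b = (37/14, -9/14, -2, 1)
c = (0, 35/13, -88/35, 1487/210)
Ac = (0, 0, -25/13, 20549/9555)
Σ b_i: 37/14·1 + (-9/14)·1 + (-2)·1 + 1·1 = 1 ✓
b·c: (-9/14)·35/13 + (-2)·(-88/35) + 1·1487/210 = 14167/1365 ≠ 1/2 ⇒ order 1.

1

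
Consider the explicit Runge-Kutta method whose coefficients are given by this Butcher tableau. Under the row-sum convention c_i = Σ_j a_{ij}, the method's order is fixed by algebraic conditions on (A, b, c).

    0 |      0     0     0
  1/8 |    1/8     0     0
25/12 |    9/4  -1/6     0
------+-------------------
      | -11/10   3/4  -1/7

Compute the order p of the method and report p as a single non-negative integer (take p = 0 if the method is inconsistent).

b = (-11/10, 3/4, -1/7)
c = (0, 1/8, 25/12)
Ac = (0, 0, -1/48)
Σ b_i: (-11/10)·1 + 3/4·1 + (-1/7)·1 = -69/140 ≠ 1 ⇒ order 0.

0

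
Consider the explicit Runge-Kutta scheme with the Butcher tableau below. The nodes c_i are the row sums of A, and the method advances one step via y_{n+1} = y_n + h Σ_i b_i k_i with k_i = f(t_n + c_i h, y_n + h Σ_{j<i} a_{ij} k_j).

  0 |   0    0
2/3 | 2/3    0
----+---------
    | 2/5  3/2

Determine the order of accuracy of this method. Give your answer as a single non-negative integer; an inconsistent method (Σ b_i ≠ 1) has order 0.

0

b = (2/5, 3/2)
c = (0, 2/3)
Σ b_i: 2/5·1 + 3/2·1 = 19/10 ≠ 1 ⇒ order 0.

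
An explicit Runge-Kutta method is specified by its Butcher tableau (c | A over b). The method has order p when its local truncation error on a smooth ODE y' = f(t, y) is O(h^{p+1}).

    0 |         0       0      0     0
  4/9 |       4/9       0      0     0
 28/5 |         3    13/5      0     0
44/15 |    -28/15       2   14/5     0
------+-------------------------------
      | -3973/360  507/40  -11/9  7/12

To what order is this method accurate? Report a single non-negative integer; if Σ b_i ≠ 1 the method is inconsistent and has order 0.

2

b = (-3973/360, 507/40, -11/9, 7/12)
c = (0, 4/9, 28/5, 44/15)
Ac = (0, 0, 52/45, 3728/225)
Σ b_i: (-3973/360)·1 + 507/40·1 + (-11/9)·1 + 7/12·1 = 1 ✓
b·c: 507/40·4/9 + (-11/9)·28/5 + 7/12·44/15 = 1/2 ✓
b·c²: 507/40·16/81 + (-11/9)·784/25 + 7/12·1936/225 = -20794/675 ≠ 1/3 ⇒ order 2.
b·Ac: (-11/9)·52/45 + 7/12·3728/225 = 16712/2025 ≠ 1/6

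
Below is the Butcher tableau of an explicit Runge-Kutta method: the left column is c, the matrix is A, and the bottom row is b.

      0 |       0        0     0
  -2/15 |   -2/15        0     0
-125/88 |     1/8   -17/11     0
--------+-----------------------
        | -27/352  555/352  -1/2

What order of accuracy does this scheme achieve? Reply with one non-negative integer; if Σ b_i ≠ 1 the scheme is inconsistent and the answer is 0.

b = (-27/352, 555/352, -1/2)
c = (0, -2/15, -125/88)
Ac = (0, 0, 34/165)
Σ b_i: (-27/352)·1 + 555/352·1 + (-1/2)·1 = 1 ✓
b·c: 555/352·(-2/15) + (-1/2)·(-125/88) = 1/2 ✓
b·c²: 555/352·4/225 + (-1/2)·15625/7744 = -227863/232320 ≠ 1/3 ⇒ order 2.
b·Ac: (-1/2)·34/165 = -17/165 ≠ 1/6

2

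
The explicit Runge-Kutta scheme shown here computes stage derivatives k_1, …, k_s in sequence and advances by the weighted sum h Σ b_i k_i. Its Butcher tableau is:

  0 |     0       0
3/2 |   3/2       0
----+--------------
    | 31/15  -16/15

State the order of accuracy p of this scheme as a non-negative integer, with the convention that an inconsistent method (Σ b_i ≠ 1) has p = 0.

1

b = (31/15, -16/15)
c = (0, 3/2)
Σ b_i: 31/15·1 + (-16/15)·1 = 1 ✓
b·c: (-16/15)·3/2 = -8/5 ≠ 1/2 ⇒ order 1.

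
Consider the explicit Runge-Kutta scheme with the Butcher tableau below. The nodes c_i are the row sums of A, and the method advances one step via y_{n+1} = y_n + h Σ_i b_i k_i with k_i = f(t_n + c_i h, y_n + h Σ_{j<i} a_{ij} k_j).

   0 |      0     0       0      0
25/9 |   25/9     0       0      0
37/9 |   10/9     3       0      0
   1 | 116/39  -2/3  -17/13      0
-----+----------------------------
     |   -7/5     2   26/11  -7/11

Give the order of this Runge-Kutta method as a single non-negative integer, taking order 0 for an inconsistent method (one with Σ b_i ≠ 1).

0

b = (-7/5, 2, 26/11, -7/11)
c = (0, 25/9, 37/9, 1)
Ac = (0, 0, 25/3, -2537/351)
Σ b_i: (-7/5)·1 + 2·1 + 26/11·1 + (-7/11)·1 = 128/55 ≠ 1 ⇒ order 0.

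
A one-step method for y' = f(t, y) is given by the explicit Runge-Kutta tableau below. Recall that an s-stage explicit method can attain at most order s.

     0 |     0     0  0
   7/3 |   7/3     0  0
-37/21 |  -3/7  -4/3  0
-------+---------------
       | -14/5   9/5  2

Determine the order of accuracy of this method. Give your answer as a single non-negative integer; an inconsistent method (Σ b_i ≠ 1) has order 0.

b = (-14/5, 9/5, 2)
c = (0, 7/3, -37/21)
Ac = (0, 0, -28/9)
Σ b_i: (-14/5)·1 + 9/5·1 + 2·1 = 1 ✓
b·c: 9/5·7/3 + 2·(-37/21) = 71/105 ≠ 1/2 ⇒ order 1.

1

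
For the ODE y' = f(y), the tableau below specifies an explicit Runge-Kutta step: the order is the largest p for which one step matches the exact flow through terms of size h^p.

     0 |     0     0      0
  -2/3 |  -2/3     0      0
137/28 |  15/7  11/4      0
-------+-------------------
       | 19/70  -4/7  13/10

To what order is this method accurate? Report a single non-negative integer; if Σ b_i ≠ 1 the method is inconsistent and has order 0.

1

b = (19/70, -4/7, 13/10)
c = (0, -2/3, 137/28)
Ac = (0, 0, -11/6)
Σ b_i: 19/70·1 + (-4/7)·1 + 13/10·1 = 1 ✓
b·c: (-4/7)·(-2/3) + 13/10·137/28 = 809/120 ≠ 1/2 ⇒ order 1.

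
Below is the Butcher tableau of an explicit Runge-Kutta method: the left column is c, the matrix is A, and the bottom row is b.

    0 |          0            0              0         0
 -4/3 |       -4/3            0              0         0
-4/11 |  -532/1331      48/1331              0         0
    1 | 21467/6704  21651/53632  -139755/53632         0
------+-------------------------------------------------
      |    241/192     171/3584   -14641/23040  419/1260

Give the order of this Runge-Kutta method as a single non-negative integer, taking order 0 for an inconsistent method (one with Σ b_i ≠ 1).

b = (241/192, 171/3584, -14641/23040, 419/1260)
c = (0, -4/3, -4/11, 1)
Ac = (0, 0, -64/1331, 343/838)
Σ b_i: 241/192·1 + 171/3584·1 + (-14641/23040)·1 + 419/1260·1 = 1 ✓
b·c: 171/3584·(-4/3) + (-14641/23040)·(-4/11) + 419/1260·1 = 1/2 ✓
b·c²: 171/3584·16/9 + (-14641/23040)·16/121 + 419/1260·1 = 1/3 ✓
b·Ac: (-14641/23040)·(-64/1331) + 419/1260·343/838 = 1/6 ✓
b·c³: 171/3584·(-64/27) + (-14641/23040)·(-64/1331) + 419/1260·1 = 1/4 ✓
b·(c∘Ac): (-14641/23040)·256/14641 + 419/1260·343/838 = 1/8 ✓
b·Ac²: (-14641/23040)·256/3993 + 419/1260·469/1257 = 1/12 ✓
b·A²c: 419/1260·105/838 = 1/24 ✓; 4 stages ⇒ order 4.

4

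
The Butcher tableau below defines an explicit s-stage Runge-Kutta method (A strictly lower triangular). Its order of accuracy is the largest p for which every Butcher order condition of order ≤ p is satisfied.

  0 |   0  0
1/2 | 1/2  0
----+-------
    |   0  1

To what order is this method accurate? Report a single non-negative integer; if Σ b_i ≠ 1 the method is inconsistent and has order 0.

2

b = (0, 1)
c = (0, 1/2)
Σ b_i: 1·1 = 1 ✓
b·c: 1·1/2 = 1/2 ✓; 2 stages ⇒ order 2.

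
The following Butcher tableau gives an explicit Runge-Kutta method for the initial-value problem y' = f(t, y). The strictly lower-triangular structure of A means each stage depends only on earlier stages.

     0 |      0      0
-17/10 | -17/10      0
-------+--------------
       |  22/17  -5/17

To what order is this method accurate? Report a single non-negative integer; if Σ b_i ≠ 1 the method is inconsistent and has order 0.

2

b = (22/17, -5/17)
c = (0, -17/10)
Σ b_i: 22/17·1 + (-5/17)·1 = 1 ✓
b·c: (-5/17)·(-17/10) = 1/2 ✓; 2 stages ⇒ order 2.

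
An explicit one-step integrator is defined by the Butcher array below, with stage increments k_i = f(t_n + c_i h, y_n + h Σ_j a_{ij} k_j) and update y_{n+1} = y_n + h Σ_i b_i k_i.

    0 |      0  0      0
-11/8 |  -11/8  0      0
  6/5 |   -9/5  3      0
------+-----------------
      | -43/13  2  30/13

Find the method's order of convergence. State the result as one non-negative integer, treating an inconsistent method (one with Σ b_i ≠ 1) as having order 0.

1

b = (-43/13, 2, 30/13)
c = (0, -11/8, 6/5)
Ac = (0, 0, -33/8)
Σ b_i: (-43/13)·1 + 2·1 + 30/13·1 = 1 ✓
b·c: 2·(-11/8) + 30/13·6/5 = 1/52 ≠ 1/2 ⇒ order 1.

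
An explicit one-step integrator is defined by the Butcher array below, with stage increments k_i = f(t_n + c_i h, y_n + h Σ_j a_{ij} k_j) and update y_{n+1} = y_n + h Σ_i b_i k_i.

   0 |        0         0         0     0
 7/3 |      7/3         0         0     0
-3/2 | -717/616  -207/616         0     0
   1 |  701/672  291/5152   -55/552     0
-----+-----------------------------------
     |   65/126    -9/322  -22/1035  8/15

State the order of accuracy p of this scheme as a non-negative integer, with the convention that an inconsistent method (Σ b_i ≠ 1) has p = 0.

4

b = (65/126, -9/322, -22/1035, 8/15)
c = (0, 7/3, -3/2, 1)
Ac = (0, 0, -69/88, 9/32)
Σ b_i: 65/126·1 + (-9/322)·1 + (-22/1035)·1 + 8/15·1 = 1 ✓
b·c: (-9/322)·7/3 + (-22/1035)·(-3/2) + 8/15·1 = 1/2 ✓
b·c²: (-9/322)·49/9 + (-22/1035)·9/4 + 8/15·1 = 1/3 ✓
b·Ac: (-22/1035)·(-69/88) + 8/15·9/32 = 1/6 ✓
b·c³: (-9/322)·343/27 + (-22/1035)·(-27/8) + 8/15·1 = 1/4 ✓
b·(c∘Ac): (-22/1035)·207/176 + 8/15·9/32 = 1/8 ✓
b·Ac²: (-22/1035)·(-161/88) + 8/15·1/12 = 1/12 ✓
b·A²c: 8/15·5/64 = 1/24 ✓; 4 stages ⇒ order 4.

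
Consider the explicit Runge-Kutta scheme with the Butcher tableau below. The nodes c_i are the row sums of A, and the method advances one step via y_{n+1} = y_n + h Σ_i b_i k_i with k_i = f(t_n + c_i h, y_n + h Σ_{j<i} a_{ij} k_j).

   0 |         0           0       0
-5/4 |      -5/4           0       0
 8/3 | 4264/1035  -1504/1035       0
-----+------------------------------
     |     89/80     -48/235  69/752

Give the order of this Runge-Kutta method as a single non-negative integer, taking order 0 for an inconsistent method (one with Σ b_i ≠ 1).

3

b = (89/80, -48/235, 69/752)
c = (0, -5/4, 8/3)
Ac = (0, 0, 376/207)
Σ b_i: 89/80·1 + (-48/235)·1 + 69/752·1 = 1 ✓
b·c: (-48/235)·(-5/4) + 69/752·8/3 = 1/2 ✓
b·c²: (-48/235)·25/16 + 69/752·64/9 = 1/3 ✓
b·Ac: 69/752·376/207 = 1/6 ✓; 3 stages ⇒ order 3.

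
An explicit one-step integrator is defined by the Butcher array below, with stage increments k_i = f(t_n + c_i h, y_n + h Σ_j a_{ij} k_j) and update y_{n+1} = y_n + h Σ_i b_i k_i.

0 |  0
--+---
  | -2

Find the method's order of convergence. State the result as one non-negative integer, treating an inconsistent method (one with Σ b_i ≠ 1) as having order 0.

0

b = (-2)
c = (0)
Σ b_i: (-2)·1 = -2 ≠ 1 ⇒ order 0.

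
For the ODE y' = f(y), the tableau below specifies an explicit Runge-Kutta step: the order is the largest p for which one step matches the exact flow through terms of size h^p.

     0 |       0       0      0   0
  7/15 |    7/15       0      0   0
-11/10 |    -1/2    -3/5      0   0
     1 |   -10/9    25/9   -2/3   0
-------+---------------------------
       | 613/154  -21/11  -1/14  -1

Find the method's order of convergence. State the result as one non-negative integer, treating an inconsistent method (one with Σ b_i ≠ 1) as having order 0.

1

b = (613/154, -21/11, -1/14, -1)
c = (0, 7/15, -11/10, 1)
Ac = (0, 0, -7/25, 274/135)
Σ b_i: 613/154·1 + (-21/11)·1 + (-1/14)·1 + (-1)·1 = 1 ✓
b·c: (-21/11)·7/15 + (-1/14)·(-11/10) + (-1)·1 = -2791/1540 ≠ 1/2 ⇒ order 1.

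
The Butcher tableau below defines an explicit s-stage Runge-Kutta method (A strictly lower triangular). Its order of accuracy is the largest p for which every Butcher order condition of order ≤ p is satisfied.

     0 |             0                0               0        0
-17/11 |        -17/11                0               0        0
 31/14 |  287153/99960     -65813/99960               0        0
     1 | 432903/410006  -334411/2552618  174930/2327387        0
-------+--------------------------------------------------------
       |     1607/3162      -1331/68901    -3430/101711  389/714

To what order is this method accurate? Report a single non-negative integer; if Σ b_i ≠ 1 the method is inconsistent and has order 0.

b = (1607/3162, -1331/68901, -3430/101711, 389/714)
c = (0, -17/11, 31/14, 1)
Ac = (0, 0, 5983/5880, 287/778)
Σ b_i: 1607/3162·1 + (-1331/68901)·1 + (-3430/101711)·1 + 389/714·1 = 1 ✓
b·c: (-1331/68901)·(-17/11) + (-3430/101711)·31/14 + 389/714·1 = 1/2 ✓
b·c²: (-1331/68901)·289/121 + (-3430/101711)·961/196 + 389/714·1 = 1/3 ✓
b·Ac: (-3430/101711)·5983/5880 + 389/714·287/778 = 1/6 ✓
b·c³: (-1331/68901)·(-4913/1331) + (-3430/101711)·29791/2744 + 389/714·1 = 1/4 ✓
b·(c∘Ac): (-3430/101711)·185473/82320 + 389/714·287/778 = 1/8 ✓
b·Ac²: (-3430/101711)·(-101711/64680) + 389/714·238/4279 = 1/12 ✓
b·A²c: 389/714·119/1556 = 1/24 ✓; 4 stages ⇒ order 4.

4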